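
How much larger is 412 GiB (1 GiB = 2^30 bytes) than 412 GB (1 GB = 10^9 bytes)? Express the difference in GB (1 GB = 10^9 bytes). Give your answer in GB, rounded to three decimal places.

30.382 GB

412 GiB = 412 × 1,073,741,824 = 442,381,631,488 bytes
412 GB = 412 × 1,000,000,000 = 412,000,000,000 bytes
difference = 30,381,631,488 bytes
30,381,631,488 / 1,000,000,000 = 30.382 GB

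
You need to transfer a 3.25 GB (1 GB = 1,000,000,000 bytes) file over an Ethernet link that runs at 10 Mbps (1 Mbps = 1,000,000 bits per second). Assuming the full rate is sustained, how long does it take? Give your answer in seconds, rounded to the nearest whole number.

3.25 GB = 3,250,000,000 bytes = 26,000,000,000 bits
10 Mbps = 10,000,000 bits/s
time = 26,000,000,000 / 10,000,000 = 2,600 s

2,600 seconds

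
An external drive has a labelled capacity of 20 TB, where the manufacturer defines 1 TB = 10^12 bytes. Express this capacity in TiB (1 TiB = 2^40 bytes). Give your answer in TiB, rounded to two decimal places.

18.19 TiB

20 TB = 20 × 10^12 bytes = 20,000,000,000,000 bytes
1 TiB = 1,099,511,627,776 bytes
20,000,000,000,000 / 1,099,511,627,776 = 18.19 TiB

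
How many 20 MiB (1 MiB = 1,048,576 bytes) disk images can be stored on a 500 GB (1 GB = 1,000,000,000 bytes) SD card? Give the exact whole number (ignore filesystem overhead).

Capacity: 500 GB = 500,000,000,000 bytes
Per item: 20 MiB = 20,971,520 bytes
⌊500,000,000,000 / 20,971,520⌋ = 23,841

23,841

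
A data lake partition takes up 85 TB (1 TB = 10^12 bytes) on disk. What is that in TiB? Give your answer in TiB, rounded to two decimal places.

85 TB × 1,000,000,000,000 bytes/TB = 85,000,000,000,000 bytes
1 TiB = 2^40 bytes = 1,099,511,627,776 bytes
85,000,000,000,000 / 1,099,511,627,776 = 77.31 TiB

77.31 TiB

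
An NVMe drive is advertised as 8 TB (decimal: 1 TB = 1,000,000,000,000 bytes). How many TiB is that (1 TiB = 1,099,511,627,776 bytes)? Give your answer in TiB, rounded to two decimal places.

7.28 TiB

8 TB = 8 × 10^12 bytes = 8,000,000,000,000 bytes
1 TiB = 1,099,511,627,776 bytes
8,000,000,000,000 / 1,099,511,627,776 = 7.28 TiB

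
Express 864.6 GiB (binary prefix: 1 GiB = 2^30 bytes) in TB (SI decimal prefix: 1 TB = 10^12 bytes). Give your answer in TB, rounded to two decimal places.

864.6 GiB × 1,073,741,824 bytes/GiB = 928,357,181,030.4 bytes
1 TB = 10^12 bytes = 1,000,000,000,000 bytes
928,357,181,030.4 / 1,000,000,000,000 = 0.93 TB

0.93 TB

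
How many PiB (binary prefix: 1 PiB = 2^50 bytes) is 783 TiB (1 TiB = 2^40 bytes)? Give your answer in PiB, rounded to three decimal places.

783 TiB = 783 × 2^40 bytes = 860,917,604,548,608 bytes
1 PiB = 2^50 bytes = 1,125,899,906,842,624 bytes
860,917,604,548,608 / 1,125,899,906,842,624 = 0.765 PiB

0.765 PiB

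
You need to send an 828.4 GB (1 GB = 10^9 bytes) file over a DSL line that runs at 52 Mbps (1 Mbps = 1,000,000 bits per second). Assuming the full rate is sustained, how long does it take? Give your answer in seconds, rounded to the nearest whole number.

828.4 GB = 828,400,000,000 bytes = 6,627,200,000,000 bits
52 Mbps = 52,000,000 bits/s
time = 6,627,200,000,000 / 52,000,000 = 127,446 s

127,446 seconds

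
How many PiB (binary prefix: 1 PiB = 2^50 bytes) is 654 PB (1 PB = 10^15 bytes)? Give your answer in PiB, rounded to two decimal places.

654 PB × 1,000,000,000,000,000 bytes/PB = 654,000,000,000,000,000 bytes
1 PiB = 2^50 bytes = 1,125,899,906,842,624 bytes
654,000,000,000,000,000 / 1,125,899,906,842,624 = 580.87 PiB

580.87 PiB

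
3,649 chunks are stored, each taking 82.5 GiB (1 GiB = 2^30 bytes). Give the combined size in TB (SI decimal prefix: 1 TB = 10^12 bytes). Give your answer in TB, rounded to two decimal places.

323.24 TB

Total = 3,649 × 82.5 GiB = 301042.5 GiB
= 301042.5 × 1,073,741,824 bytes = 323,241,923,051,520 bytes
1 TB = 1,000,000,000,000 bytes
323,241,923,051,520 / 1,000,000,000,000 = 323.24 TB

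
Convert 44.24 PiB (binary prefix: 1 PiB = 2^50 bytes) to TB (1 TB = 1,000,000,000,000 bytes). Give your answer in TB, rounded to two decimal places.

44.24 PiB × 1,125,899,906,842,624 bytes/PiB = 49,809,811,878,717,685.76 bytes
1 TB = 1,000,000,000,000 bytes
49,809,811,878,717,685.76 / 1,000,000,000,000 = 49,809.81 TB

49,809.81 TB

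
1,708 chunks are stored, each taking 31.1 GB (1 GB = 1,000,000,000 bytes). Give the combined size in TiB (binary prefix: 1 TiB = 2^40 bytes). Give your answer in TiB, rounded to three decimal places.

Total = 1,708 × 31.1 GB = 53118.8 GB
= 53118.8 × 1,000,000,000 bytes = 53,118,800,000,000 bytes
1 TiB = 1,099,511,627,776 bytes
53,118,800,000,000 / 1,099,511,627,776 = 48.311 TiB

48.311 TiB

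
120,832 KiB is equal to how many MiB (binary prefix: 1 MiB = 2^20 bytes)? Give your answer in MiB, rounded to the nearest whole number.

118 MiB

120,832 KiB × 1,024 bytes/KiB = 123,731,968 bytes
1 MiB = 1,048,576 bytes
123,731,968 / 1,048,576 = 118 MiB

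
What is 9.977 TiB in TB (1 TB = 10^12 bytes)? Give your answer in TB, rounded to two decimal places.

10.97 TB

9.977 TiB × 1,099,511,627,776 bytes/TiB = 10,969,827,510,321.152 bytes
1 TB = 10^12 bytes = 1,000,000,000,000 bytes
10,969,827,510,321.152 / 1,000,000,000,000 = 10.97 TB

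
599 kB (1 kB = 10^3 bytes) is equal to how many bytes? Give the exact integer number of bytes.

599 × 1,000 = 599,000 bytes

599,000 bytes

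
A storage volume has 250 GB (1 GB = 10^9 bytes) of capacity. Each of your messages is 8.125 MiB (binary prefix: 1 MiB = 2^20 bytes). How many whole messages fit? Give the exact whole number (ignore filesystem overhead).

29,343

Capacity: 250 GB = 250,000,000,000 bytes
Per item: 8.125 MiB = 8,519,680 bytes
⌊250,000,000,000 / 8,519,680⌋ = 29,343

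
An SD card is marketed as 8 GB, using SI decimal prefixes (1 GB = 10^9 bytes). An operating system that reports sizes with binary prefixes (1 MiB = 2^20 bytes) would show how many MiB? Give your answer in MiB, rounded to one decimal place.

7,629.4 MiB

8 GB = 8 × 10^9 bytes = 8,000,000,000 bytes
1 MiB = 1,048,576 bytes
8,000,000,000 / 1,048,576 = 7,629.4 MiB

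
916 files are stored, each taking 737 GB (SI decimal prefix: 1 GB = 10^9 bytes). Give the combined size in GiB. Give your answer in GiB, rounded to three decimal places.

628,728.420 GiB

Total = 916 × 737 GB = 675,092 GB
= 675,092 × 1,000,000,000 bytes = 675,092,000,000,000 bytes
1 GiB = 1,073,741,824 bytes
675,092,000,000,000 / 1,073,741,824 = 628,728.420 GiB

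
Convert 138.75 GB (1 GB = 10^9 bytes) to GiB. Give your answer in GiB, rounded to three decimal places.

138.75 GB = 138.75 × 10^9 bytes = 138,750,000,000 bytes
1 GiB = 2^30 bytes = 1,073,741,824 bytes
138,750,000,000 / 1,073,741,824 = 129.221 GiB

129.221 GiB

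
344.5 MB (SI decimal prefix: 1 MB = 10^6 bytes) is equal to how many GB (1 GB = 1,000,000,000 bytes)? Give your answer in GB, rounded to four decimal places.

0.3445 GB

344.5 MB × 1,000,000 bytes/MB = 344,500,000 bytes
1 GB = 1,000,000,000 bytes
344,500,000 / 1,000,000,000 = 0.3445 GB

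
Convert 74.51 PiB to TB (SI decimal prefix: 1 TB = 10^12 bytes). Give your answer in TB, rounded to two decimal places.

74.51 PiB = 74.51 × 2^50 bytes = 83,890,802,058,843,914.24 bytes
1 TB = 1,000,000,000,000 bytes
83,890,802,058,843,914.24 / 1,000,000,000,000 = 83,890.80 TB

83,890.80 TB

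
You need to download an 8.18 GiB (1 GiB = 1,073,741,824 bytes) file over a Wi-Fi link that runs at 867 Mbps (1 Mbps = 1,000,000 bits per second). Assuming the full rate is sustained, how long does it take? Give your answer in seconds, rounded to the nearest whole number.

8.18 GiB = 8,783,208,120.32 bytes = 70,265,664,962.56 bits
867 Mbps = 867,000,000 bits/s
time = 70,265,664,962.56 / 867,000,000 = 81 s

81 seconds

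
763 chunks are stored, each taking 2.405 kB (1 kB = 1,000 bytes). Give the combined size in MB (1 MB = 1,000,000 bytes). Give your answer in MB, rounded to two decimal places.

Total = 763 × 2.405 kB = 1835.015 kB
= 1835.015 × 1,000 bytes = 1,835,015 bytes
1 MB = 1,000,000 bytes
1,835,015 / 1,000,000 = 1.84 MB

1.84 MB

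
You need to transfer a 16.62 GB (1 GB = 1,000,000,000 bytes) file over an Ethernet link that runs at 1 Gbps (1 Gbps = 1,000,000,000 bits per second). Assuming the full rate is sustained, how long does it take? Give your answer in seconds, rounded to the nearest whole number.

133 seconds

16.62 GB = 16,620,000,000 bytes = 132,960,000,000 bits
1 Gbps = 1,000,000,000 bits/s
time = 132,960,000,000 / 1,000,000,000 = 133 s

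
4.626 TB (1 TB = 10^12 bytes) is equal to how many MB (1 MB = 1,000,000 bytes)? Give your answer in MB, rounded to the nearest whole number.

4,626,000 MB

4.626 TB × 1,000,000,000,000 bytes/TB = 4,626,000,000,000 bytes
1 MB = 10^6 bytes = 1,000,000 bytes
4,626,000,000,000 / 1,000,000 = 4,626,000 MB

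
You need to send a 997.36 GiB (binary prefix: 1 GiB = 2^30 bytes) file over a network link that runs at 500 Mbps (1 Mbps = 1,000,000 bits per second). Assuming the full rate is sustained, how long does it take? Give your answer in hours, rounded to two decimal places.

997.36 GiB = 1,070,907,145,584.64 bytes = 8,567,257,164,677.12 bits
500 Mbps = 500,000,000 bits/s
time = 8,567,257,164,677.12 / 500,000,000 = 17,134.5143 s
17,134.5143 s / 3600 = 4.76 hours

4.76 hours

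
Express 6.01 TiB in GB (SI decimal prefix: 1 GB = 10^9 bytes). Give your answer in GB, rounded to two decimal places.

6.01 TiB = 6.01 × 2^40 bytes = 6,608,064,882,933.76 bytes
1 GB = 10^9 bytes = 1,000,000,000 bytes
6,608,064,882,933.76 / 1,000,000,000 = 6,608.06 GB

6,608.06 GB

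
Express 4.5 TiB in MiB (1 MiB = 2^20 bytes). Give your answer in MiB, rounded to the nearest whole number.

4,718,592 MiB

4.5 TiB × 1,099,511,627,776 bytes/TiB = 4,947,802,324,992 bytes
1 MiB = 1,048,576 bytes
4,947,802,324,992 / 1,048,576 = 4,718,592 MiB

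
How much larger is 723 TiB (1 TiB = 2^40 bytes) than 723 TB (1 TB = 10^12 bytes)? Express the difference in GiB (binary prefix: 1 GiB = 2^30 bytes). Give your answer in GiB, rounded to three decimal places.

67,005.779 GiB

723 TiB = 723 × 1,099,511,627,776 = 794,946,906,882,048 bytes
723 TB = 723 × 1,000,000,000,000 = 723,000,000,000,000 bytes
difference = 71,946,906,882,048 bytes
71,946,906,882,048 / 1,073,741,824 = 67,005.779 GiB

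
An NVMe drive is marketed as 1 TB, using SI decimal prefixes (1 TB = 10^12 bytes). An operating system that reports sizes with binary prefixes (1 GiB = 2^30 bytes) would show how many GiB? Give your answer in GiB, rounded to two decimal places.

1 TB × 1,000,000,000,000 bytes/TB = 1,000,000,000,000 bytes
1 GiB = 1,073,741,824 bytes
1,000,000,000,000 / 1,073,741,824 = 931.32 GiB

931.32 GiB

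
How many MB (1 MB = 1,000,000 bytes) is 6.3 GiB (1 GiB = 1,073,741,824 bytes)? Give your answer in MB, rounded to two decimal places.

6,764.57 MB

6.3 GiB = 6.3 × 2^30 bytes = 6,764,573,491.2 bytes
1 MB = 10^6 bytes = 1,000,000 bytes
6,764,573,491.2 / 1,000,000 = 6,764.57 MB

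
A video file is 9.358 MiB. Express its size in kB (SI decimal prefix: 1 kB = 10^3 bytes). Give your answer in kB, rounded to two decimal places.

9,812.57 kB

9.358 MiB × 1,048,576 bytes/MiB = 9,812,574.208 bytes
1 kB = 10^3 bytes = 1,000 bytes
9,812,574.208 / 1,000 = 9,812.57 kB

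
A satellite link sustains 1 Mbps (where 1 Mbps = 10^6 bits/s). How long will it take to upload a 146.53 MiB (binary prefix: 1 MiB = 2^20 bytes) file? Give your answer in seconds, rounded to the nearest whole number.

1,229 seconds

146.53 MiB = 153,647,841.28 bytes = 1,229,182,730.24 bits
1 Mbps = 1,000,000 bits/s
time = 1,229,182,730.24 / 1,000,000 = 1,229 s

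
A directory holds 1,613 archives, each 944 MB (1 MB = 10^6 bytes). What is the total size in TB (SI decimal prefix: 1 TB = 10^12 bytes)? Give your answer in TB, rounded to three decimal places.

1.523 TB

Total = 1,613 × 944 MB = 1,522,672 MB
= 1,522,672 × 1,000,000 bytes = 1,522,672,000,000 bytes
1 TB = 1,000,000,000,000 bytes
1,522,672,000,000 / 1,000,000,000,000 = 1.523 TB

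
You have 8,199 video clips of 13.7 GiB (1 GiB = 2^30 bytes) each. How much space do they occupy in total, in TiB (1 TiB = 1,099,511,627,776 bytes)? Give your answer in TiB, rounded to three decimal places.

Total = 8,199 × 13.7 GiB = 112326.3 GiB
= 112326.3 × 1,073,741,824 bytes = 120,609,446,245,171.2 bytes
1 TiB = 1,099,511,627,776 bytes
120,609,446,245,171.2 / 1,099,511,627,776 = 109.694 TiB

109.694 TiB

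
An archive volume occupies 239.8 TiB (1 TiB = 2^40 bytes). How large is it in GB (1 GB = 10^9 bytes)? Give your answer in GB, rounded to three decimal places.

263,662.888 GB

239.8 TiB × 1,099,511,627,776 bytes/TiB = 263,662,888,340,684.8 bytes
1 GB = 1,000,000,000 bytes
263,662,888,340,684.8 / 1,000,000,000 = 263,662.888 GB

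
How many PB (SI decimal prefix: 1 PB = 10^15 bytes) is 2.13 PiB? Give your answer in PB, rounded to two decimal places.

2.40 PB

2.13 PiB = 2.13 × 2^50 bytes = 2,398,166,801,574,789.12 bytes
1 PB = 10^15 bytes = 1,000,000,000,000,000 bytes
2,398,166,801,574,789.12 / 1,000,000,000,000,000 = 2.40 PB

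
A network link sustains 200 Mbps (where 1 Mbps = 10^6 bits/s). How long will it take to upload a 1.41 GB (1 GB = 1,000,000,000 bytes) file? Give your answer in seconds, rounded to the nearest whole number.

1.41 GB = 1,410,000,000 bytes = 11,280,000,000 bits
200 Mbps = 200,000,000 bits/s
time = 11,280,000,000 / 200,000,000 = 56 s

56 seconds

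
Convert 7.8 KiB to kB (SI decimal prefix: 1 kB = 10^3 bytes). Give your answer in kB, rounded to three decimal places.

7.987 kB

7.8 KiB = 7.8 × 2^10 bytes = 7,987.2 bytes
1 kB = 1,000 bytes
7,987.2 / 1,000 = 7.987 kB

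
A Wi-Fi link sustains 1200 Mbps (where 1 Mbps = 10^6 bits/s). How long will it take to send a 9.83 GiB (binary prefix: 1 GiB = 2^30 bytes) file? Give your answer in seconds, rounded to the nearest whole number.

70 seconds

9.83 GiB = 10,554,882,129.92 bytes = 84,439,057,039.36 bits
1200 Mbps = 1,200,000,000 bits/s
time = 84,439,057,039.36 / 1,200,000,000 = 70 s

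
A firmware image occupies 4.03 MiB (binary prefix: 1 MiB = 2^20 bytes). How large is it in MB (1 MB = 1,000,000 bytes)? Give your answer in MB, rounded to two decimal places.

4.23 MB

4.03 MiB = 4.03 × 2^20 bytes = 4,225,761.28 bytes
1 MB = 1,000,000 bytes
4,225,761.28 / 1,000,000 = 4.23 MB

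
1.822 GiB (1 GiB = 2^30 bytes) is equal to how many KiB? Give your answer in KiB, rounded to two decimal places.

1.822 GiB × 1,073,741,824 bytes/GiB = 1,956,357,603.328 bytes
1 KiB = 1,024 bytes
1,956,357,603.328 / 1,024 = 1,910,505.47 KiB

1,910,505.47 KiB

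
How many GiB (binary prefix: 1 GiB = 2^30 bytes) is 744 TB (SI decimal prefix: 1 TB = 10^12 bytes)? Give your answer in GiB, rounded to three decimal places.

692,903.996 GiB

744 TB × 1,000,000,000,000 bytes/TB = 744,000,000,000,000 bytes
1 GiB = 2^30 bytes = 1,073,741,824 bytes
744,000,000,000,000 / 1,073,741,824 = 692,903.996 GiB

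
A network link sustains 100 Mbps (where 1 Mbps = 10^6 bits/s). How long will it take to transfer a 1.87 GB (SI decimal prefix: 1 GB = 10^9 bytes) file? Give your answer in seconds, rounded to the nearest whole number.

150 seconds

1.87 GB = 1,870,000,000 bytes = 14,960,000,000 bits
100 Mbps = 100,000,000 bits/s
time = 14,960,000,000 / 100,000,000 = 150 s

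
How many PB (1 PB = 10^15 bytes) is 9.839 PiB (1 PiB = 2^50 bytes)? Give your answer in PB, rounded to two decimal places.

11.08 PB

9.839 PiB = 9.839 × 2^50 bytes = 11,077,729,183,424,577.536 bytes
1 PB = 10^15 bytes = 1,000,000,000,000,000 bytes
11,077,729,183,424,577.536 / 1,000,000,000,000,000 = 11.08 PB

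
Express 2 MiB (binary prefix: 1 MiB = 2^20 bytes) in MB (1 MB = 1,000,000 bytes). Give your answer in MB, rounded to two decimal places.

2.10 MB

2 MiB = 2 × 2^20 bytes = 2,097,152 bytes
1 MB = 10^6 bytes = 1,000,000 bytes
2,097,152 / 1,000,000 = 2.10 MB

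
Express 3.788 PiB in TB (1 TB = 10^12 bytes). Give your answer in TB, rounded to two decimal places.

3.788 PiB = 3.788 × 2^50 bytes = 4,264,908,847,119,859.712 bytes
1 TB = 10^12 bytes = 1,000,000,000,000 bytes
4,264,908,847,119,859.712 / 1,000,000,000,000 = 4,264.91 TB

4,264.91 TB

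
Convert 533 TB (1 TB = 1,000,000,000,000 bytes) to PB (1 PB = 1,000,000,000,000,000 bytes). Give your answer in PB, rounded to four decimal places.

533 TB = 533 × 10^12 bytes = 533,000,000,000,000 bytes
1 PB = 1,000,000,000,000,000 bytes
533,000,000,000,000 / 1,000,000,000,000,000 = 0.5330 PB

0.5330 PB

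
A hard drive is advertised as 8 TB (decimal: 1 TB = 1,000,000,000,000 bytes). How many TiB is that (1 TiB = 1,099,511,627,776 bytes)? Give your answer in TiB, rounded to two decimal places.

7.28 TiB

8 TB × 1,000,000,000,000 bytes/TB = 8,000,000,000,000 bytes
1 TiB = 1,099,511,627,776 bytes
8,000,000,000,000 / 1,099,511,627,776 = 7.28 TiB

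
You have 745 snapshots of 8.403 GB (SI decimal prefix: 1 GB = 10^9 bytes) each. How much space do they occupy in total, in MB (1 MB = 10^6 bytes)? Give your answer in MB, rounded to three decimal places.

Total = 745 × 8.403 GB = 6260.235 GB
= 6260.235 × 1,000,000,000 bytes = 6,260,235,000,000 bytes
1 MB = 1,000,000 bytes
6,260,235,000,000 / 1,000,000 = 6,260,235.000 MB

6,260,235.000 MB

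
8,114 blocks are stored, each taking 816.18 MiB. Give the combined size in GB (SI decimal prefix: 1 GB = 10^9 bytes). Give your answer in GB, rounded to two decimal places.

6,944.18 GB

Total = 8,114 × 816.18 MiB = 6622484.52 MiB
= 6622484.52 × 1,048,576 bytes = 6,944,178,328,043.52 bytes
1 GB = 1,000,000,000 bytes
6,944,178,328,043.52 / 1,000,000,000 = 6,944.18 GB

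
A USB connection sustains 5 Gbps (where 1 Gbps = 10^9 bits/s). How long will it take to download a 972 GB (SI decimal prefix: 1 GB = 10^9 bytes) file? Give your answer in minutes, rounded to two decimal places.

972 GB = 972,000,000,000 bytes = 7,776,000,000,000 bits
5 Gbps = 5,000,000,000 bits/s
time = 7,776,000,000,000 / 5,000,000,000 = 1,555.200 s
1,555.200 s / 60 = 25.92 minutes

25.92 minutes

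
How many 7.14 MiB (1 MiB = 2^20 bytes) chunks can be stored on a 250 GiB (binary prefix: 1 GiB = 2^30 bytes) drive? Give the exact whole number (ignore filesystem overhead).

35,854

Capacity: 250 GiB = 268,435,456,000 bytes
Per item: 7.14 MiB = 7,486,832.64 bytes
⌊268,435,456,000 / 7,486,832.64⌋ = 35,854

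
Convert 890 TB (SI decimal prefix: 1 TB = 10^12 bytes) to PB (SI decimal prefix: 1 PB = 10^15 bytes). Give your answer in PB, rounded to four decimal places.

0.8900 PB

890 TB = 890 × 10^12 bytes = 890,000,000,000,000 bytes
1 PB = 10^15 bytes = 1,000,000,000,000,000 bytes
890,000,000,000,000 / 1,000,000,000,000,000 = 0.8900 PB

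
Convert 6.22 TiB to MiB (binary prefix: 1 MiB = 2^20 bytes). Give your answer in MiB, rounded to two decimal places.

6.22 TiB = 6.22 × 2^40 bytes = 6,838,962,324,766.72 bytes
1 MiB = 1,048,576 bytes
6,838,962,324,766.72 / 1,048,576 = 6,522,142.72 MiB

6,522,142.72 MiB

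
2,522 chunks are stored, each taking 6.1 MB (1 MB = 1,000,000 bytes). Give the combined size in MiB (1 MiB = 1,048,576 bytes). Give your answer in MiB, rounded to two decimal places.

Total = 2,522 × 6.1 MB = 15384.2 MB
= 15384.2 × 1,000,000 bytes = 15,384,200,000 bytes
1 MiB = 1,048,576 bytes
15,384,200,000 / 1,048,576 = 14,671.52 MiB

14,671.52 MiB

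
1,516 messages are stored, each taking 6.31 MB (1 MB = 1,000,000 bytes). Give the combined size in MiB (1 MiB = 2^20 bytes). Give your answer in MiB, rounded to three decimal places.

Total = 1,516 × 6.31 MB = 9565.96 MB
= 9565.96 × 1,000,000 bytes = 9,565,960,000 bytes
1 MiB = 1,048,576 bytes
9,565,960,000 / 1,048,576 = 9,122.810 MiB

9,122.810 MiB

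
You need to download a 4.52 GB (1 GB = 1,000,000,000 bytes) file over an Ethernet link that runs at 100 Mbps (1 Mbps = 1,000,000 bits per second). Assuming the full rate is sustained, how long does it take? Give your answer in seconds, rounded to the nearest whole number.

362 seconds

4.52 GB = 4,520,000,000 bytes = 36,160,000,000 bits
100 Mbps = 100,000,000 bits/s
time = 36,160,000,000 / 100,000,000 = 362 s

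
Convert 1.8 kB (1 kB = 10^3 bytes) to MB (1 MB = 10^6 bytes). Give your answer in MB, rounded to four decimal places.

1.8 kB = 1.8 × 10^3 bytes = 1,800 bytes
1 MB = 10^6 bytes = 1,000,000 bytes
1,800 / 1,000,000 = 0.0018 MB

0.0018 MB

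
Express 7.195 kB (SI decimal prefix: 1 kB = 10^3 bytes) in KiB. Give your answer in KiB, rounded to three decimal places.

7.195 kB = 7.195 × 10^3 bytes = 7,195 bytes
1 KiB = 2^10 bytes = 1,024 bytes
7,195 / 1,024 = 7.026 KiB

7.026 KiB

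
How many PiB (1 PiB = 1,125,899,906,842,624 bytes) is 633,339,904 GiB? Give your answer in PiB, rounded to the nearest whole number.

604 PiB

633,339,904 GiB × 1,073,741,824 bytes/GiB = 680,043,543,732,944,896 bytes
1 PiB = 1,125,899,906,842,624 bytes
680,043,543,732,944,896 / 1,125,899,906,842,624 = 604 PiB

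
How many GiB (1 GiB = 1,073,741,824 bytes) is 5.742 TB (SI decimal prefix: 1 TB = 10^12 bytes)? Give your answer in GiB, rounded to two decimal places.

5,347.65 GiB

5.742 TB = 5.742 × 10^12 bytes = 5,742,000,000,000 bytes
1 GiB = 2^30 bytes = 1,073,741,824 bytes
5,742,000,000,000 / 1,073,741,824 = 5,347.65 GiB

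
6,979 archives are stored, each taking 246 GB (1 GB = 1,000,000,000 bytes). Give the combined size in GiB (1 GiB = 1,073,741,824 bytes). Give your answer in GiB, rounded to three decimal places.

Total = 6,979 × 246 GB = 1,716,834 GB
= 1,716,834 × 1,000,000,000 bytes = 1,716,834,000,000,000 bytes
1 GiB = 1,073,741,824 bytes
1,716,834,000,000,000 / 1,073,741,824 = 1,598,926.261 GiB

1,598,926.261 GiB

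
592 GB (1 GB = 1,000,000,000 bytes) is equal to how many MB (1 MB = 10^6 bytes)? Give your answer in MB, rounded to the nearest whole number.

592 GB = 592 × 10^9 bytes = 592,000,000,000 bytes
1 MB = 1,000,000 bytes
592,000,000,000 / 1,000,000 = 592,000 MB

592,000 MB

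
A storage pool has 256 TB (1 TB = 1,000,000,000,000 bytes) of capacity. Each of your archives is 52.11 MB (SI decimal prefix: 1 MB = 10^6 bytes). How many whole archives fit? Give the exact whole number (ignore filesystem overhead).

Capacity: 256 TB = 256,000,000,000,000 bytes
Per item: 52.11 MB = 52,110,000 bytes
⌊256,000,000,000,000 / 52,110,000⌋ = 4,912,684

4,912,684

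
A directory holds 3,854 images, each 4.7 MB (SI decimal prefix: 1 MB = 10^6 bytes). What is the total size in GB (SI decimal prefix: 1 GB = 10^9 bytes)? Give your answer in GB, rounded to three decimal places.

18.114 GB

Total = 3,854 × 4.7 MB = 18113.8 MB
= 18113.8 × 1,000,000 bytes = 18,113,800,000 bytes
1 GB = 1,000,000,000 bytes
18,113,800,000 / 1,000,000,000 = 18.114 GB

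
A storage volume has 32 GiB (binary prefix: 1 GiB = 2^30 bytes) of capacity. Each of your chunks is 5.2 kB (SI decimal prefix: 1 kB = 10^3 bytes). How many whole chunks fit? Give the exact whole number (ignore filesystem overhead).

6,607,641

Capacity: 32 GiB = 34,359,738,368 bytes
Per item: 5.2 kB = 5,200 bytes
⌊34,359,738,368 / 5,200⌋ = 6,607,641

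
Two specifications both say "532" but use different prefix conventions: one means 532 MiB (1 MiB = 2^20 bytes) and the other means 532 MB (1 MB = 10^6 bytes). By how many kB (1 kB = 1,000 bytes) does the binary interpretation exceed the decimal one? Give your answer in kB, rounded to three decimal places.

25,842.432 kB

532 MiB = 532 × 1,048,576 = 557,842,432 bytes
532 MB = 532 × 1,000,000 = 532,000,000 bytes
difference = 25,842,432 bytes
25,842,432 / 1,000 = 25,842.432 kB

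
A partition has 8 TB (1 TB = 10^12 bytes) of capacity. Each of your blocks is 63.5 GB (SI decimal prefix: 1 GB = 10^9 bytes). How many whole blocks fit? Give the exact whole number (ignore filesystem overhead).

125

Capacity: 8 TB = 8,000,000,000,000 bytes
Per item: 63.5 GB = 63,500,000,000 bytes
⌊8,000,000,000,000 / 63,500,000,000⌋ = 125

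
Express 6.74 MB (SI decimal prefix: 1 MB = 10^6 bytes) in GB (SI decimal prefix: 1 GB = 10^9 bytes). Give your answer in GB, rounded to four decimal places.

6.74 MB = 6.74 × 10^6 bytes = 6,740,000 bytes
1 GB = 10^9 bytes = 1,000,000,000 bytes
6,740,000 / 1,000,000,000 = 0.0067 GB

0.0067 GB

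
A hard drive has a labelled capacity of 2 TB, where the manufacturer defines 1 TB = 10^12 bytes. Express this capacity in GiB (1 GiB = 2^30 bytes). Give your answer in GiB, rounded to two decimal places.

2 TB = 2 × 10^12 bytes = 2,000,000,000,000 bytes
1 GiB = 2^30 bytes = 1,073,741,824 bytes
2,000,000,000,000 / 1,073,741,824 = 1,862.65 GiB

1,862.65 GiB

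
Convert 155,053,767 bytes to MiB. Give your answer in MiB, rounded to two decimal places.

155,053,767 bytes given.
1 MiB = 2^20 bytes = 1,048,576 bytes
155,053,767 / 1,048,576 = 147.87 MiB

147.87 MiB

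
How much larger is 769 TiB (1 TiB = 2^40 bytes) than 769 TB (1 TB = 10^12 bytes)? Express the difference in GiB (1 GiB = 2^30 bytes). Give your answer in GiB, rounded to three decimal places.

769 TiB = 769 × 1,099,511,627,776 = 845,524,441,759,744 bytes
769 TB = 769 × 1,000,000,000,000 = 769,000,000,000,000 bytes
difference = 76,524,441,759,744 bytes
76,524,441,759,744 / 1,073,741,824 = 71,268.940 GiB

71,268.940 GiB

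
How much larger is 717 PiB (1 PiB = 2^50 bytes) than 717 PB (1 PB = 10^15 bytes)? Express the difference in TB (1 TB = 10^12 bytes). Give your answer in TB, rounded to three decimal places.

90,270.233 TB

717 PiB = 717 × 1,125,899,906,842,624 = 807,270,233,206,161,408 bytes
717 PB = 717 × 1,000,000,000,000,000 = 717,000,000,000,000,000 bytes
difference = 90,270,233,206,161,408 bytes
90,270,233,206,161,408 / 1,000,000,000,000 = 90,270.233 TB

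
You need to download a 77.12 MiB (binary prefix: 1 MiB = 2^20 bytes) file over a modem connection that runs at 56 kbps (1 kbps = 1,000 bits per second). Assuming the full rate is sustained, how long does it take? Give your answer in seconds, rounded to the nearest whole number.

77.12 MiB = 80,866,181.12 bytes = 646,929,448.96 bits
56 kbps = 56,000 bits/s
time = 646,929,448.96 / 56,000 = 11,552 s

11,552 seconds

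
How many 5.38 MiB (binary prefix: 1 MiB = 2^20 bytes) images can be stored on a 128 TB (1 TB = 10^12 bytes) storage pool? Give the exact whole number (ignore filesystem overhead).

22,689,649

Capacity: 128 TB = 128,000,000,000,000 bytes
Per item: 5.38 MiB = 5,641,338.88 bytes
⌊128,000,000,000,000 / 5,641,338.88⌋ = 22,689,649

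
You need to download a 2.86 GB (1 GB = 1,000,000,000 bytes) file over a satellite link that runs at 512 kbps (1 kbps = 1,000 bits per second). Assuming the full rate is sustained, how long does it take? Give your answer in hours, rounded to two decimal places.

2.86 GB = 2,860,000,000 bytes = 22,880,000,000 bits
512 kbps = 512,000 bits/s
time = 22,880,000,000 / 512,000 = 44,687.5000 s
44,687.5000 s / 3600 = 12.41 hours

12.41 hours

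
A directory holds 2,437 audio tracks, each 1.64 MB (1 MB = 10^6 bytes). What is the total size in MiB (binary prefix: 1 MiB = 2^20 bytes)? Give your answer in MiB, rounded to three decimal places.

3,811.531 MiB

Total = 2,437 × 1.64 MB = 3996.68 MB
= 3996.68 × 1,000,000 bytes = 3,996,680,000 bytes
1 MiB = 1,048,576 bytes
3,996,680,000 / 1,048,576 = 3,811.531 MiB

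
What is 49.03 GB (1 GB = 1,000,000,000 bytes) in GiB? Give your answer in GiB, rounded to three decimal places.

49.03 GB = 49.03 × 10^9 bytes = 49,030,000,000 bytes
1 GiB = 2^30 bytes = 1,073,741,824 bytes
49,030,000,000 / 1,073,741,824 = 45.663 GiB

45.663 GiB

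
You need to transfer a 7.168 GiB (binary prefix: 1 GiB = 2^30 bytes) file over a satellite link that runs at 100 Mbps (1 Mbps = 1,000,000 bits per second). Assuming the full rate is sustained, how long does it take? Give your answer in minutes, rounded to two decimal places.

10.26 minutes

7.168 GiB = 7,696,581,394.432 bytes = 61,572,651,155.456 bits
100 Mbps = 100,000,000 bits/s
time = 61,572,651,155.456 / 100,000,000 = 615.727 s
615.727 s / 60 = 10.26 minutes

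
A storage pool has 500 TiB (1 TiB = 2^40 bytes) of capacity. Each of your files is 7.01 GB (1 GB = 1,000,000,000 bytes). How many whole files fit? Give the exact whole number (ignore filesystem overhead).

78,424

Capacity: 500 TiB = 549,755,813,888,000 bytes
Per item: 7.01 GB = 7,010,000,000 bytes
⌊549,755,813,888,000 / 7,010,000,000⌋ = 78,424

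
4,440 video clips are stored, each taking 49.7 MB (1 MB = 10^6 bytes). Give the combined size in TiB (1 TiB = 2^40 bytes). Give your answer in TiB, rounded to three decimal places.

0.201 TiB

Total = 4,440 × 49.7 MB = 220,668 MB
= 220,668 × 1,000,000 bytes = 220,668,000,000 bytes
1 TiB = 1,099,511,627,776 bytes
220,668,000,000 / 1,099,511,627,776 = 0.201 TiB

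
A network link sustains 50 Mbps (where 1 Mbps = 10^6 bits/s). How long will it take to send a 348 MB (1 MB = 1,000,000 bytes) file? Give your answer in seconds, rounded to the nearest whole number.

56 seconds

348 MB = 348,000,000 bytes = 2,784,000,000 bits
50 Mbps = 50,000,000 bits/s
time = 2,784,000,000 / 50,000,000 = 56 s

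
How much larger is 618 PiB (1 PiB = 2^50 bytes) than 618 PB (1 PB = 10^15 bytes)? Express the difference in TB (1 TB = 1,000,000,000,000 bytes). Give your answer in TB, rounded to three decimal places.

77,806.142 TB

618 PiB = 618 × 1,125,899,906,842,624 = 695,806,142,428,741,632 bytes
618 PB = 618 × 1,000,000,000,000,000 = 618,000,000,000,000,000 bytes
difference = 77,806,142,428,741,632 bytes
77,806,142,428,741,632 / 1,000,000,000,000 = 77,806.142 TB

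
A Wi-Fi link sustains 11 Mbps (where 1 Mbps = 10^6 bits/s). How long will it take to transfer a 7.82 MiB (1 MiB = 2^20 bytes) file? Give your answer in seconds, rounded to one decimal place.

7.82 MiB = 8,199,864.32 bytes = 65,598,914.56 bits
11 Mbps = 11,000,000 bits/s
time = 65,598,914.56 / 11,000,000 = 6.0 s

6.0 seconds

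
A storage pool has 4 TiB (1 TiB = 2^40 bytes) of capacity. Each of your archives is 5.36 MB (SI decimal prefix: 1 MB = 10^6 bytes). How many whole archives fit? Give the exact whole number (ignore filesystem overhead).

820,531

Capacity: 4 TiB = 4,398,046,511,104 bytes
Per item: 5.36 MB = 5,360,000 bytes
⌊4,398,046,511,104 / 5,360,000⌋ = 820,531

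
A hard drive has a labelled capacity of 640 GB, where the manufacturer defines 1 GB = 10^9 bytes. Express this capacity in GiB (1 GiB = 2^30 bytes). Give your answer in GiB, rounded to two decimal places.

640 GB = 640 × 10^9 bytes = 640,000,000,000 bytes
1 GiB = 2^30 bytes = 1,073,741,824 bytes
640,000,000,000 / 1,073,741,824 = 596.05 GiB

596.05 GiB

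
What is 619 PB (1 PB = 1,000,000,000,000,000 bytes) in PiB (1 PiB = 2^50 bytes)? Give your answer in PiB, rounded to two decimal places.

549.78 PiB

619 PB = 619 × 10^15 bytes = 619,000,000,000,000,000 bytes
1 PiB = 2^50 bytes = 1,125,899,906,842,624 bytes
619,000,000,000,000,000 / 1,125,899,906,842,624 = 549.78 PiB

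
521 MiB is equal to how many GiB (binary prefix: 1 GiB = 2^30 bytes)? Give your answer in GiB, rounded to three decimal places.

0.509 GiB

521 MiB = 521 × 2^20 bytes = 546,308,096 bytes
1 GiB = 1,073,741,824 bytes
546,308,096 / 1,073,741,824 = 0.509 GiB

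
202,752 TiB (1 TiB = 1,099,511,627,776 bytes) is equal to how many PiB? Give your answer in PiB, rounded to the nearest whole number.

198 PiB

202,752 TiB = 202,752 × 2^40 bytes = 222,928,181,554,839,552 bytes
1 PiB = 1,125,899,906,842,624 bytes
222,928,181,554,839,552 / 1,125,899,906,842,624 = 198 PiB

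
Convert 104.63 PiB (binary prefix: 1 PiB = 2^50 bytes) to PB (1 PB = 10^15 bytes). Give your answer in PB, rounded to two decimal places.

104.63 PiB = 104.63 × 2^50 bytes = 117,802,907,252,943,749.12 bytes
1 PB = 10^15 bytes = 1,000,000,000,000,000 bytes
117,802,907,252,943,749.12 / 1,000,000,000,000,000 = 117.80 PB

117.80 PB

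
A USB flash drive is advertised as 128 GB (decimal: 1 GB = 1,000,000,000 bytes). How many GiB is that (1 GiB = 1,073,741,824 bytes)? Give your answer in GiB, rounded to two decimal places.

128 GB = 128 × 10^9 bytes = 128,000,000,000 bytes
1 GiB = 1,073,741,824 bytes
128,000,000,000 / 1,073,741,824 = 119.21 GiB

119.21 GiB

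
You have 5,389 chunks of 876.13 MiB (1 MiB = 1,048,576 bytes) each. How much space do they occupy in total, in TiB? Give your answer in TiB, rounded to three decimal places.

4.503 TiB

Total = 5,389 × 876.13 MiB = 4721464.57 MiB
= 4721464.57 × 1,048,576 bytes = 4,950,814,432,952.32 bytes
1 TiB = 1,099,511,627,776 bytes
4,950,814,432,952.32 / 1,099,511,627,776 = 4.503 TiB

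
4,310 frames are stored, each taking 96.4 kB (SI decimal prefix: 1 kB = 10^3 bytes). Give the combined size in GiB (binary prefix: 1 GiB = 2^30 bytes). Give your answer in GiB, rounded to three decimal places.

0.387 GiB

Total = 4,310 × 96.4 kB = 415,484 kB
= 415,484 × 1,000 bytes = 415,484,000 bytes
1 GiB = 1,073,741,824 bytes
415,484,000 / 1,073,741,824 = 0.387 GiB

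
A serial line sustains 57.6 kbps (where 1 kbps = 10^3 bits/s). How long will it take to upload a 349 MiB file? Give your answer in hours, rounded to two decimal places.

349 MiB = 365,953,024 bytes = 2,927,624,192 bits
57.6 kbps = 57,600 bits/s
time = 2,927,624,192 / 57,600 = 50,826.8089 s
50,826.8089 s / 3600 = 14.12 hours

14.12 hours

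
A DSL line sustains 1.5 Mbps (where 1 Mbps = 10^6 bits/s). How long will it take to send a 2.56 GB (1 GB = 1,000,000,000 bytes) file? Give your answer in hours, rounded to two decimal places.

3.79 hours

2.56 GB = 2,560,000,000 bytes = 20,480,000,000 bits
1.5 Mbps = 1,500,000 bits/s
time = 20,480,000,000 / 1,500,000 = 13,653.3333 s
13,653.3333 s / 3600 = 3.79 hours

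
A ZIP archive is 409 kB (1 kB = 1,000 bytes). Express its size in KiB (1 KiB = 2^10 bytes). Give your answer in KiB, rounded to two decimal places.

409 kB = 409 × 10^3 bytes = 409,000 bytes
1 KiB = 1,024 bytes
409,000 / 1,024 = 399.41 KiB

399.41 KiB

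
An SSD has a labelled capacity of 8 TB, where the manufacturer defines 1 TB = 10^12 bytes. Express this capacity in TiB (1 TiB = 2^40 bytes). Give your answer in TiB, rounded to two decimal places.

8 TB = 8 × 10^12 bytes = 8,000,000,000,000 bytes
1 TiB = 2^40 bytes = 1,099,511,627,776 bytes
8,000,000,000,000 / 1,099,511,627,776 = 7.28 TiB

7.28 TiB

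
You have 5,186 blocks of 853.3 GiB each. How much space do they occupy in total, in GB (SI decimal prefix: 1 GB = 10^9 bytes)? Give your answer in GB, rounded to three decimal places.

4,751,537.137 GB

Total = 5,186 × 853.3 GiB = 4425213.8 GiB
= 4425213.8 × 1,073,741,824 bytes = 4,751,537,137,201,971.2 bytes
1 GB = 1,000,000,000 bytes
4,751,537,137,201,971.2 / 1,000,000,000 = 4,751,537.137 GB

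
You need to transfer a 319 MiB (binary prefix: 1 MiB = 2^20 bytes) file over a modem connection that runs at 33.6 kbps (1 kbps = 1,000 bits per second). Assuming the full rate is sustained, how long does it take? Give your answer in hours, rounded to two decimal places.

319 MiB = 334,495,744 bytes = 2,675,965,952 bits
33.6 kbps = 33,600 bits/s
time = 2,675,965,952 / 33,600 = 79,641.8438 s
79,641.8438 s / 3600 = 22.12 hours

22.12 hours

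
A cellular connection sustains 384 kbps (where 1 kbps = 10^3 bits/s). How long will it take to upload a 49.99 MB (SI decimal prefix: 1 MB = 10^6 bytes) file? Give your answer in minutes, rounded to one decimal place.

49.99 MB = 49,990,000 bytes = 399,920,000 bits
384 kbps = 384,000 bits/s
time = 399,920,000 / 384,000 = 1,041.46 s
1,041.46 s / 60 = 17.4 minutes

17.4 minutes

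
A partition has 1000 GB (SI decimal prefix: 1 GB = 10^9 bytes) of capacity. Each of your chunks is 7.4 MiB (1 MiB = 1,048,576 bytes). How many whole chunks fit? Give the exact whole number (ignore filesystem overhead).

Capacity: 1000 GB = 1,000,000,000,000 bytes
Per item: 7.4 MiB = 7,759,462.4 bytes
⌊1,000,000,000,000 / 7,759,462.4⌋ = 128,874

128,874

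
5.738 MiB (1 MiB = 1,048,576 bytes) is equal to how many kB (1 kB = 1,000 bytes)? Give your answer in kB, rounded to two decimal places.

5.738 MiB = 5.738 × 2^20 bytes = 6,016,729.088 bytes
1 kB = 10^3 bytes = 1,000 bytes
6,016,729.088 / 1,000 = 6,016.73 kB

6,016.73 kB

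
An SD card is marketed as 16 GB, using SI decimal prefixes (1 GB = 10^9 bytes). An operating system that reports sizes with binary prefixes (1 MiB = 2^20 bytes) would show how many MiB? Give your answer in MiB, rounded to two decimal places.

15,258.79 MiB

16 GB × 1,000,000,000 bytes/GB = 16,000,000,000 bytes
1 MiB = 2^20 bytes = 1,048,576 bytes
16,000,000,000 / 1,048,576 = 15,258.79 MiB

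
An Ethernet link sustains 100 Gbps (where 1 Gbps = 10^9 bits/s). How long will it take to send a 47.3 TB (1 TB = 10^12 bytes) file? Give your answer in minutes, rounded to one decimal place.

47.3 TB = 47,300,000,000,000 bytes = 378,400,000,000,000 bits
100 Gbps = 100,000,000,000 bits/s
time = 378,400,000,000,000 / 100,000,000,000 = 3,784.00 s
3,784.00 s / 60 = 63.1 minutes

63.1 minutes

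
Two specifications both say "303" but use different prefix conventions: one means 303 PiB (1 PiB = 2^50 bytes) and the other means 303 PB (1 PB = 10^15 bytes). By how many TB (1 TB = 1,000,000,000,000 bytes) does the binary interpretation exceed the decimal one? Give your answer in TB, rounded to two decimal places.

303 PiB = 303 × 1,125,899,906,842,624 = 341,147,671,773,315,072 bytes
303 PB = 303 × 1,000,000,000,000,000 = 303,000,000,000,000,000 bytes
difference = 38,147,671,773,315,072 bytes
38,147,671,773,315,072 / 1,000,000,000,000 = 38,147.67 TB

38,147.67 TB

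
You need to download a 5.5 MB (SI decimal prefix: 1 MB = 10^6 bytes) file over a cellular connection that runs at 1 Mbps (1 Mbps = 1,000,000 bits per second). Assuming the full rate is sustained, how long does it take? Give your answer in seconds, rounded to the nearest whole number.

5.5 MB = 5,500,000 bytes = 44,000,000 bits
1 Mbps = 1,000,000 bits/s
time = 44,000,000 / 1,000,000 = 44 s

44 seconds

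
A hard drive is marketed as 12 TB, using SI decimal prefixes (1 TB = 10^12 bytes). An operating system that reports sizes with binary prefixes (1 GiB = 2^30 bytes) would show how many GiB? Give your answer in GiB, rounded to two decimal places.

11,175.87 GiB

12 TB = 12 × 10^12 bytes = 12,000,000,000,000 bytes
1 GiB = 1,073,741,824 bytes
12,000,000,000,000 / 1,073,741,824 = 11,175.87 GiB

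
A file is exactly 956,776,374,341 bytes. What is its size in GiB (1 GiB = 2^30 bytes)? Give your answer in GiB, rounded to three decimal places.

891.067 GiB

956,776,374,341 bytes given.
1 GiB = 1,073,741,824 bytes
956,776,374,341 / 1,073,741,824 = 891.067 GiB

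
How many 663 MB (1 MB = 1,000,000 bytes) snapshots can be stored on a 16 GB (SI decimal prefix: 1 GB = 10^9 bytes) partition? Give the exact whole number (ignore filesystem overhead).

24

Capacity: 16 GB = 16,000,000,000 bytes
Per item: 663 MB = 663,000,000 bytes
⌊16,000,000,000 / 663,000,000⌋ = 24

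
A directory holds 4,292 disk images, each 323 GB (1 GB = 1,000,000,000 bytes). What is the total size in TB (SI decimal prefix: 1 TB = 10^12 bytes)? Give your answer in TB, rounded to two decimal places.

Total = 4,292 × 323 GB = 1,386,316 GB
= 1,386,316 × 1,000,000,000 bytes = 1,386,316,000,000,000 bytes
1 TB = 1,000,000,000,000 bytes
1,386,316,000,000,000 / 1,000,000,000,000 = 1,386.32 TB

1,386.32 TB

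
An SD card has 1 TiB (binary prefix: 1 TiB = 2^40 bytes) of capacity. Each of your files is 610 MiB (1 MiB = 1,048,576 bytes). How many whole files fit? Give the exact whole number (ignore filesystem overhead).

Capacity: 1 TiB = 1,099,511,627,776 bytes
Per item: 610 MiB = 639,631,360 bytes
⌊1,099,511,627,776 / 639,631,360⌋ = 1,718

1,718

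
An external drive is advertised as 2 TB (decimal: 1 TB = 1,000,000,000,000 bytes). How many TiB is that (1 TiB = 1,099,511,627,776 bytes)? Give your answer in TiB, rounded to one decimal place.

2 TB = 2 × 10^12 bytes = 2,000,000,000,000 bytes
1 TiB = 1,099,511,627,776 bytes
2,000,000,000,000 / 1,099,511,627,776 = 1.8 TiB

1.8 TiB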